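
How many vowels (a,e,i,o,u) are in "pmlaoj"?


Input: pmlaoj
Checking each character:
  'p' at position 0: consonant
  'm' at position 1: consonant
  'l' at position 2: consonant
  'a' at position 3: vowel (running total: 1)
  'o' at position 4: vowel (running total: 2)
  'j' at position 5: consonant
Total vowels: 2

2


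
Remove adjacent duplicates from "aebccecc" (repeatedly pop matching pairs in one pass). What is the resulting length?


Input: aebccecc
Stack-based adjacent duplicate removal:
  Read 'a': push. Stack: a
  Read 'e': push. Stack: ae
  Read 'b': push. Stack: aeb
  Read 'c': push. Stack: aebc
  Read 'c': matches stack top 'c' => pop. Stack: aeb
  Read 'e': push. Stack: aebe
  Read 'c': push. Stack: aebec
  Read 'c': matches stack top 'c' => pop. Stack: aebe
Final stack: "aebe" (length 4)

4


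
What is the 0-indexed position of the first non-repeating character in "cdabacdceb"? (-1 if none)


Input: cdabacdceb
Character frequencies:
  'a': 2
  'b': 2
  'c': 3
  'd': 2
  'e': 1
Scanning left to right for freq == 1:
  Position 0 ('c'): freq=3, skip
  Position 1 ('d'): freq=2, skip
  Position 2 ('a'): freq=2, skip
  Position 3 ('b'): freq=2, skip
  Position 4 ('a'): freq=2, skip
  Position 5 ('c'): freq=3, skip
  Position 6 ('d'): freq=2, skip
  Position 7 ('c'): freq=3, skip
  Position 8 ('e'): unique! => answer = 8

8


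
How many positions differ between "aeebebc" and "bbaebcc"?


Comparing "aeebebc" and "bbaebcc" position by position:
  Position 0: 'a' vs 'b' => DIFFER
  Position 1: 'e' vs 'b' => DIFFER
  Position 2: 'e' vs 'a' => DIFFER
  Position 3: 'b' vs 'e' => DIFFER
  Position 4: 'e' vs 'b' => DIFFER
  Position 5: 'b' vs 'c' => DIFFER
  Position 6: 'c' vs 'c' => same
Positions that differ: 6

6


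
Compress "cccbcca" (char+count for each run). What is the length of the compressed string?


Input: cccbcca
Runs:
  'c' x 3 => "c3"
  'b' x 1 => "b1"
  'c' x 2 => "c2"
  'a' x 1 => "a1"
Compressed: "c3b1c2a1"
Compressed length: 8

8


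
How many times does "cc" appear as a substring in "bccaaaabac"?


Searching for "cc" in "bccaaaabac"
Scanning each position:
  Position 0: "bc" => no
  Position 1: "cc" => MATCH
  Position 2: "ca" => no
  Position 3: "aa" => no
  Position 4: "aa" => no
  Position 5: "aa" => no
  Position 6: "ab" => no
  Position 7: "ba" => no
  Position 8: "ac" => no
Total occurrences: 1

1


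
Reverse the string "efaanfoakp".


Input: efaanfoakp
Reading characters right to left:
  Position 9: 'p'
  Position 8: 'k'
  Position 7: 'a'
  Position 6: 'o'
  Position 5: 'f'
  Position 4: 'n'
  Position 3: 'a'
  Position 2: 'a'
  Position 1: 'f'
  Position 0: 'e'
Reversed: pkaofnaafe

pkaofnaafe


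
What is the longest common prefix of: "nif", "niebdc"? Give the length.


Words: nif, niebdc
  Position 0: all 'n' => match
  Position 1: all 'i' => match
  Position 2: ('f', 'e') => mismatch, stop
LCP = "ni" (length 2)

2


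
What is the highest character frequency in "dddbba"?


Input: dddbba
Character counts:
  'a': 1
  'b': 2
  'd': 3
Maximum frequency: 3

3


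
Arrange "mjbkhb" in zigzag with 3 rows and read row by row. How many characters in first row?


Zigzag "mjbkhb" into 3 rows:
Placing characters:
  'm' => row 0
  'j' => row 1
  'b' => row 2
  'k' => row 1
  'h' => row 0
  'b' => row 1
Rows:
  Row 0: "mh"
  Row 1: "jkb"
  Row 2: "b"
First row length: 2

2


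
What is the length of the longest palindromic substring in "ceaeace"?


Input: "ceaeace"
Checking substrings for palindromes:
  [1:4] "eae" (len 3) => palindrome
  [2:5] "aea" (len 3) => palindrome
Longest palindromic substring: "eae" with length 3

3


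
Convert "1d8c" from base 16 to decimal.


Input: "1d8c" in base 16
Positional expansion:
  Digit '1' (value 1) x 16^3 = 4096
  Digit 'd' (value 13) x 16^2 = 3328
  Digit '8' (value 8) x 16^1 = 128
  Digit 'c' (value 12) x 16^0 = 12
Sum = 7564

7564


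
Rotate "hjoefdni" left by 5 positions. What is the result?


Input: "hjoefdni", rotate left by 5
First 5 characters: "hjoef"
Remaining characters: "dni"
Concatenate remaining + first: "dni" + "hjoef" = "dnihjoef"

dnihjoef


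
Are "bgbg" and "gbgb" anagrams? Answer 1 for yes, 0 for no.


Strings: "bgbg", "gbgb"
Sorted first:  bbgg
Sorted second: bbgg
Sorted forms match => anagrams

1


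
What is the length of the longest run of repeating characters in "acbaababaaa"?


Input: "acbaababaaa"
Scanning for longest run:
  Position 1 ('c'): new char, reset run to 1
  Position 2 ('b'): new char, reset run to 1
  Position 3 ('a'): new char, reset run to 1
  Position 4 ('a'): continues run of 'a', length=2
  Position 5 ('b'): new char, reset run to 1
  Position 6 ('a'): new char, reset run to 1
  Position 7 ('b'): new char, reset run to 1
  Position 8 ('a'): new char, reset run to 1
  Position 9 ('a'): continues run of 'a', length=2
  Position 10 ('a'): continues run of 'a', length=3
Longest run: 'a' with length 3

3


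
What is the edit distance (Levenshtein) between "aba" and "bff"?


Computing edit distance: "aba" -> "bff"
DP table:
           b    f    f
      0    1    2    3
  a   1    1    2    3
  b   2    1    2    3
  a   3    2    2    3
Edit distance = dp[3][3] = 3

3


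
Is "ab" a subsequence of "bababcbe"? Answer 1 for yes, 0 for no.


Check if "ab" is a subsequence of "bababcbe"
Greedy scan:
  Position 0 ('b'): no match needed
  Position 1 ('a'): matches sub[0] = 'a'
  Position 2 ('b'): matches sub[1] = 'b'
  Position 3 ('a'): no match needed
  Position 4 ('b'): no match needed
  Position 5 ('c'): no match needed
  Position 6 ('b'): no match needed
  Position 7 ('e'): no match needed
All 2 characters matched => is a subsequence

1


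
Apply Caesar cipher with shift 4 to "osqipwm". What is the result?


Caesar cipher: shift "osqipwm" by 4
  'o' (pos 14) + 4 = pos 18 = 's'
  's' (pos 18) + 4 = pos 22 = 'w'
  'q' (pos 16) + 4 = pos 20 = 'u'
  'i' (pos 8) + 4 = pos 12 = 'm'
  'p' (pos 15) + 4 = pos 19 = 't'
  'w' (pos 22) + 4 = pos 0 = 'a'
  'm' (pos 12) + 4 = pos 16 = 'q'
Result: swumtaq

swumtaq


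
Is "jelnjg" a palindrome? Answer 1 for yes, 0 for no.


Input: jelnjg
Reversed: gjnlej
  Compare pos 0 ('j') with pos 5 ('g'): MISMATCH
  Compare pos 1 ('e') with pos 4 ('j'): MISMATCH
  Compare pos 2 ('l') with pos 3 ('n'): MISMATCH
Result: not a palindrome

0


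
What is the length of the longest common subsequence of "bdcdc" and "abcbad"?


LCS of "bdcdc" and "abcbad"
DP table:
           a    b    c    b    a    d
      0    0    0    0    0    0    0
  b   0    0    1    1    1    1    1
  d   0    0    1    1    1    1    2
  c   0    0    1    2    2    2    2
  d   0    0    1    2    2    2    3
  c   0    0    1    2    2    2    3
LCS length = dp[5][6] = 3

3


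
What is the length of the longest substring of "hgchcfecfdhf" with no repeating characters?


Input: "hgchcfecfdhf"
Sliding window (track last position of each char):
  Position 0 ('h'): window [0,0] length 1 -- new best
  Position 1 ('g'): window [0,1] length 2 -- new best
  Position 2 ('c'): window [0,2] length 3 -- new best
  Position 3 ('h'): repeat (last at 0), move window start to 1
  Position 3 ('h'): window [1,3] length 3
  Position 4 ('c'): repeat (last at 2), move window start to 3
  Position 4 ('c'): window [3,4] length 2
  Position 5 ('f'): window [3,5] length 3
  Position 6 ('e'): window [3,6] length 4 -- new best
  Position 7 ('c'): repeat (last at 4), move window start to 5
  Position 7 ('c'): window [5,7] length 3
  Position 8 ('f'): repeat (last at 5), move window start to 6
  Position 8 ('f'): window [6,8] length 3
  Position 9 ('d'): window [6,9] length 4
  Position 10 ('h'): window [6,10] length 5 -- new best
  Position 11 ('f'): repeat (last at 8), move window start to 9
  Position 11 ('f'): window [9,11] length 3
Longest substring with no repeats: "ecfdh" with length 5

5


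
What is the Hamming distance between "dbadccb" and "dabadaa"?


Comparing "dbadccb" and "dabadaa" position by position:
  Position 0: 'd' vs 'd' => same
  Position 1: 'b' vs 'a' => differ
  Position 2: 'a' vs 'b' => differ
  Position 3: 'd' vs 'a' => differ
  Position 4: 'c' vs 'd' => differ
  Position 5: 'c' vs 'a' => differ
  Position 6: 'b' vs 'a' => differ
Total differences (Hamming distance): 6

6


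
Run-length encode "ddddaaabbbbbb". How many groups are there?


Input: ddddaaabbbbbb
Scanning for consecutive runs:
  Group 1: 'd' x 4 (positions 0-3)
  Group 2: 'a' x 3 (positions 4-6)
  Group 3: 'b' x 6 (positions 7-12)
Total groups: 3

3


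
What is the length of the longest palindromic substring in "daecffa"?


Input: "daecffa"
Checking substrings for palindromes:
  [4:6] "ff" (len 2) => palindrome
Longest palindromic substring: "ff" with length 2

2


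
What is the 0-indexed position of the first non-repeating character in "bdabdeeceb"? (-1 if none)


Input: bdabdeeceb
Character frequencies:
  'a': 1
  'b': 3
  'c': 1
  'd': 2
  'e': 3
Scanning left to right for freq == 1:
  Position 0 ('b'): freq=3, skip
  Position 1 ('d'): freq=2, skip
  Position 2 ('a'): unique! => answer = 2

2


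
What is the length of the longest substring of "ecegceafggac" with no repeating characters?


Input: "ecegceafggac"
Sliding window (track last position of each char):
  Position 0 ('e'): window [0,0] length 1 -- new best
  Position 1 ('c'): window [0,1] length 2 -- new best
  Position 2 ('e'): repeat (last at 0), move window start to 1
  Position 2 ('e'): window [1,2] length 2
  Position 3 ('g'): window [1,3] length 3 -- new best
  Position 4 ('c'): repeat (last at 1), move window start to 2
  Position 4 ('c'): window [2,4] length 3
  Position 5 ('e'): repeat (last at 2), move window start to 3
  Position 5 ('e'): window [3,5] length 3
  Position 6 ('a'): window [3,6] length 4 -- new best
  Position 7 ('f'): window [3,7] length 5 -- new best
  Position 8 ('g'): repeat (last at 3), move window start to 4
  Position 8 ('g'): window [4,8] length 5
  Position 9 ('g'): repeat (last at 8), move window start to 9
  Position 9 ('g'): window [9,9] length 1
  Position 10 ('a'): window [9,10] length 2
  Position 11 ('c'): window [9,11] length 3
Longest substring with no repeats: "gceaf" with length 5

5


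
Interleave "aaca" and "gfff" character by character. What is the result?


Interleaving "aaca" and "gfff":
  Position 0: 'a' from first, 'g' from second => "ag"
  Position 1: 'a' from first, 'f' from second => "af"
  Position 2: 'c' from first, 'f' from second => "cf"
  Position 3: 'a' from first, 'f' from second => "af"
Result: agafcfaf

agafcfaf


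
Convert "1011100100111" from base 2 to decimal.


Input: "1011100100111" in base 2
Positional expansion:
  Digit '1' (value 1) x 2^12 = 4096
  Digit '0' (value 0) x 2^11 = 0
  Digit '1' (value 1) x 2^10 = 1024
  Digit '1' (value 1) x 2^9 = 512
  Digit '1' (value 1) x 2^8 = 256
  Digit '0' (value 0) x 2^7 = 0
  Digit '0' (value 0) x 2^6 = 0
  Digit '1' (value 1) x 2^5 = 32
  Digit '0' (value 0) x 2^4 = 0
  Digit '0' (value 0) x 2^3 = 0
  Digit '1' (value 1) x 2^2 = 4
  Digit '1' (value 1) x 2^1 = 2
  Digit '1' (value 1) x 2^0 = 1
Sum = 5927

5927


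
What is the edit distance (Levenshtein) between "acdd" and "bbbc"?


Computing edit distance: "acdd" -> "bbbc"
DP table:
           b    b    b    c
      0    1    2    3    4
  a   1    1    2    3    4
  c   2    2    2    3    3
  d   3    3    3    3    4
  d   4    4    4    4    4
Edit distance = dp[4][4] = 4

4


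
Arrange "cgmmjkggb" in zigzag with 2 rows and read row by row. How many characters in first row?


Zigzag "cgmmjkggb" into 2 rows:
Placing characters:
  'c' => row 0
  'g' => row 1
  'm' => row 0
  'm' => row 1
  'j' => row 0
  'k' => row 1
  'g' => row 0
  'g' => row 1
  'b' => row 0
Rows:
  Row 0: "cmjgb"
  Row 1: "gmkg"
First row length: 5

5


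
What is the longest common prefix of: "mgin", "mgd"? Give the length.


Words: mgin, mgd
  Position 0: all 'm' => match
  Position 1: all 'g' => match
  Position 2: ('i', 'd') => mismatch, stop
LCP = "mg" (length 2)

2


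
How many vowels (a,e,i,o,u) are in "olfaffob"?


Input: olfaffob
Checking each character:
  'o' at position 0: vowel (running total: 1)
  'l' at position 1: consonant
  'f' at position 2: consonant
  'a' at position 3: vowel (running total: 2)
  'f' at position 4: consonant
  'f' at position 5: consonant
  'o' at position 6: vowel (running total: 3)
  'b' at position 7: consonant
Total vowels: 3

3


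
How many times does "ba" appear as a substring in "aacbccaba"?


Searching for "ba" in "aacbccaba"
Scanning each position:
  Position 0: "aa" => no
  Position 1: "ac" => no
  Position 2: "cb" => no
  Position 3: "bc" => no
  Position 4: "cc" => no
  Position 5: "ca" => no
  Position 6: "ab" => no
  Position 7: "ba" => MATCH
Total occurrences: 1

1


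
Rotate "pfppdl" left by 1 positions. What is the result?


Input: "pfppdl", rotate left by 1
First 1 characters: "p"
Remaining characters: "fppdl"
Concatenate remaining + first: "fppdl" + "p" = "fppdlp"

fppdlp


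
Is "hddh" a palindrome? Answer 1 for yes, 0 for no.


Input: hddh
Reversed: hddh
  Compare pos 0 ('h') with pos 3 ('h'): match
  Compare pos 1 ('d') with pos 2 ('d'): match
Result: palindrome

1


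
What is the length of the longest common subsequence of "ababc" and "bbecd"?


LCS of "ababc" and "bbecd"
DP table:
           b    b    e    c    d
      0    0    0    0    0    0
  a   0    0    0    0    0    0
  b   0    1    1    1    1    1
  a   0    1    1    1    1    1
  b   0    1    2    2    2    2
  c   0    1    2    2    3    3
LCS length = dp[5][5] = 3

3


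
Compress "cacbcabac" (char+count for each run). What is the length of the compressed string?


Input: cacbcabac
Runs:
  'c' x 1 => "c1"
  'a' x 1 => "a1"
  'c' x 1 => "c1"
  'b' x 1 => "b1"
  'c' x 1 => "c1"
  'a' x 1 => "a1"
  'b' x 1 => "b1"
  'a' x 1 => "a1"
  'c' x 1 => "c1"
Compressed: "c1a1c1b1c1a1b1a1c1"
Compressed length: 18

18


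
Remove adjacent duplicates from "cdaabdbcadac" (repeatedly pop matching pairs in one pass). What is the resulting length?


Input: cdaabdbcadac
Stack-based adjacent duplicate removal:
  Read 'c': push. Stack: c
  Read 'd': push. Stack: cd
  Read 'a': push. Stack: cda
  Read 'a': matches stack top 'a' => pop. Stack: cd
  Read 'b': push. Stack: cdb
  Read 'd': push. Stack: cdbd
  Read 'b': push. Stack: cdbdb
  Read 'c': push. Stack: cdbdbc
  Read 'a': push. Stack: cdbdbca
  Read 'd': push. Stack: cdbdbcad
  Read 'a': push. Stack: cdbdbcada
  Read 'c': push. Stack: cdbdbcadac
Final stack: "cdbdbcadac" (length 10)

10


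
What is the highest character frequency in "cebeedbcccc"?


Input: cebeedbcccc
Character counts:
  'b': 2
  'c': 5
  'd': 1
  'e': 3
Maximum frequency: 5

5


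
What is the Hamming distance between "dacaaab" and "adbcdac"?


Comparing "dacaaab" and "adbcdac" position by position:
  Position 0: 'd' vs 'a' => differ
  Position 1: 'a' vs 'd' => differ
  Position 2: 'c' vs 'b' => differ
  Position 3: 'a' vs 'c' => differ
  Position 4: 'a' vs 'd' => differ
  Position 5: 'a' vs 'a' => same
  Position 6: 'b' vs 'c' => differ
Total differences (Hamming distance): 6

6


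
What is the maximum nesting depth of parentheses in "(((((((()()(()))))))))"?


Input: "(((((((()()(()))))))))"
Tracking depth:
  Position 0 '(': depth becomes 1
  Position 1 '(': depth becomes 2
  Position 2 '(': depth becomes 3
  Position 3 '(': depth becomes 4
  Position 4 '(': depth becomes 5
  Position 5 '(': depth becomes 6
  Position 6 '(': depth becomes 7
  Position 7 '(': depth becomes 8
  Position 8 ')': depth becomes 7
  Position 9 '(': depth becomes 8
  Position 10 ')': depth becomes 7
  Position 11 '(': depth becomes 8
  Position 12 '(': depth becomes 9
  Position 13 ')': depth becomes 8
  Position 14 ')': depth becomes 7
  Position 15 ')': depth becomes 6
  Position 16 ')': depth becomes 5
  Position 17 ')': depth becomes 4
  Position 18 ')': depth becomes 3
  Position 19 ')': depth becomes 2
  Position 20 ')': depth becomes 1
  Position 21 ')': depth becomes 0
Maximum depth reached: 9

9


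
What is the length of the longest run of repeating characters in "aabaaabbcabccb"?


Input: "aabaaabbcabccb"
Scanning for longest run:
  Position 1 ('a'): continues run of 'a', length=2
  Position 2 ('b'): new char, reset run to 1
  Position 3 ('a'): new char, reset run to 1
  Position 4 ('a'): continues run of 'a', length=2
  Position 5 ('a'): continues run of 'a', length=3
  Position 6 ('b'): new char, reset run to 1
  Position 7 ('b'): continues run of 'b', length=2
  Position 8 ('c'): new char, reset run to 1
  Position 9 ('a'): new char, reset run to 1
  Position 10 ('b'): new char, reset run to 1
  Position 11 ('c'): new char, reset run to 1
  Position 12 ('c'): continues run of 'c', length=2
  Position 13 ('b'): new char, reset run to 1
Longest run: 'a' with length 3

3


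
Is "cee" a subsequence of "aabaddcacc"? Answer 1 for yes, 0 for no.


Check if "cee" is a subsequence of "aabaddcacc"
Greedy scan:
  Position 0 ('a'): no match needed
  Position 1 ('a'): no match needed
  Position 2 ('b'): no match needed
  Position 3 ('a'): no match needed
  Position 4 ('d'): no match needed
  Position 5 ('d'): no match needed
  Position 6 ('c'): matches sub[0] = 'c'
  Position 7 ('a'): no match needed
  Position 8 ('c'): no match needed
  Position 9 ('c'): no match needed
Only matched 1/3 characters => not a subsequence

0


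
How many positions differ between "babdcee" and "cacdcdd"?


Comparing "babdcee" and "cacdcdd" position by position:
  Position 0: 'b' vs 'c' => DIFFER
  Position 1: 'a' vs 'a' => same
  Position 2: 'b' vs 'c' => DIFFER
  Position 3: 'd' vs 'd' => same
  Position 4: 'c' vs 'c' => same
  Position 5: 'e' vs 'd' => DIFFER
  Position 6: 'e' vs 'd' => DIFFER
Positions that differ: 4

4


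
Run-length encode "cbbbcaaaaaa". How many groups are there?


Input: cbbbcaaaaaa
Scanning for consecutive runs:
  Group 1: 'c' x 1 (positions 0-0)
  Group 2: 'b' x 3 (positions 1-3)
  Group 3: 'c' x 1 (positions 4-4)
  Group 4: 'a' x 6 (positions 5-10)
Total groups: 4

4


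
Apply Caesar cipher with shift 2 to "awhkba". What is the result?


Caesar cipher: shift "awhkba" by 2
  'a' (pos 0) + 2 = pos 2 = 'c'
  'w' (pos 22) + 2 = pos 24 = 'y'
  'h' (pos 7) + 2 = pos 9 = 'j'
  'k' (pos 10) + 2 = pos 12 = 'm'
  'b' (pos 1) + 2 = pos 3 = 'd'
  'a' (pos 0) + 2 = pos 2 = 'c'
Result: cyjmdc

cyjmdc


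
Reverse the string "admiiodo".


Input: admiiodo
Reading characters right to left:
  Position 7: 'o'
  Position 6: 'd'
  Position 5: 'o'
  Position 4: 'i'
  Position 3: 'i'
  Position 2: 'm'
  Position 1: 'd'
  Position 0: 'a'
Reversed: odoiimda

odoiimda


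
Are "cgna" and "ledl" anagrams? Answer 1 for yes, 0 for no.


Strings: "cgna", "ledl"
Sorted first:  acgn
Sorted second: dell
Differ at position 0: 'a' vs 'd' => not anagrams

0


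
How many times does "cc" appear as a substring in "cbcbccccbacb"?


Searching for "cc" in "cbcbccccbacb"
Scanning each position:
  Position 0: "cb" => no
  Position 1: "bc" => no
  Position 2: "cb" => no
  Position 3: "bc" => no
  Position 4: "cc" => MATCH
  Position 5: "cc" => MATCH
  Position 6: "cc" => MATCH
  Position 7: "cb" => no
  Position 8: "ba" => no
  Position 9: "ac" => no
  Position 10: "cb" => no
Total occurrences: 3

3


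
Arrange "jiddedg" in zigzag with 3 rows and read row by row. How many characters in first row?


Zigzag "jiddedg" into 3 rows:
Placing characters:
  'j' => row 0
  'i' => row 1
  'd' => row 2
  'd' => row 1
  'e' => row 0
  'd' => row 1
  'g' => row 2
Rows:
  Row 0: "je"
  Row 1: "idd"
  Row 2: "dg"
First row length: 2

2


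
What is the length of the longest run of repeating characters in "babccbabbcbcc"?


Input: "babccbabbcbcc"
Scanning for longest run:
  Position 1 ('a'): new char, reset run to 1
  Position 2 ('b'): new char, reset run to 1
  Position 3 ('c'): new char, reset run to 1
  Position 4 ('c'): continues run of 'c', length=2
  Position 5 ('b'): new char, reset run to 1
  Position 6 ('a'): new char, reset run to 1
  Position 7 ('b'): new char, reset run to 1
  Position 8 ('b'): continues run of 'b', length=2
  Position 9 ('c'): new char, reset run to 1
  Position 10 ('b'): new char, reset run to 1
  Position 11 ('c'): new char, reset run to 1
  Position 12 ('c'): continues run of 'c', length=2
Longest run: 'c' with length 2

2


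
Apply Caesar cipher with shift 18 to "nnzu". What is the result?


Caesar cipher: shift "nnzu" by 18
  'n' (pos 13) + 18 = pos 5 = 'f'
  'n' (pos 13) + 18 = pos 5 = 'f'
  'z' (pos 25) + 18 = pos 17 = 'r'
  'u' (pos 20) + 18 = pos 12 = 'm'
Result: ffrm

ffrm


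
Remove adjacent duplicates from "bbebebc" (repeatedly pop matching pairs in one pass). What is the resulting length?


Input: bbebebc
Stack-based adjacent duplicate removal:
  Read 'b': push. Stack: b
  Read 'b': matches stack top 'b' => pop. Stack: (empty)
  Read 'e': push. Stack: e
  Read 'b': push. Stack: eb
  Read 'e': push. Stack: ebe
  Read 'b': push. Stack: ebeb
  Read 'c': push. Stack: ebebc
Final stack: "ebebc" (length 5)

5


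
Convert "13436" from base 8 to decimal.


Input: "13436" in base 8
Positional expansion:
  Digit '1' (value 1) x 8^4 = 4096
  Digit '3' (value 3) x 8^3 = 1536
  Digit '4' (value 4) x 8^2 = 256
  Digit '3' (value 3) x 8^1 = 24
  Digit '6' (value 6) x 8^0 = 6
Sum = 5918

5918


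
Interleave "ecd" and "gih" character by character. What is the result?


Interleaving "ecd" and "gih":
  Position 0: 'e' from first, 'g' from second => "eg"
  Position 1: 'c' from first, 'i' from second => "ci"
  Position 2: 'd' from first, 'h' from second => "dh"
Result: egcidh

egcidh


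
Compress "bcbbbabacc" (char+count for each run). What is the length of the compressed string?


Input: bcbbbabacc
Runs:
  'b' x 1 => "b1"
  'c' x 1 => "c1"
  'b' x 3 => "b3"
  'a' x 1 => "a1"
  'b' x 1 => "b1"
  'a' x 1 => "a1"
  'c' x 2 => "c2"
Compressed: "b1c1b3a1b1a1c2"
Compressed length: 14

14


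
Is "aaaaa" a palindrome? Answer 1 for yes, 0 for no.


Input: aaaaa
Reversed: aaaaa
  Compare pos 0 ('a') with pos 4 ('a'): match
  Compare pos 1 ('a') with pos 3 ('a'): match
Result: palindrome

1


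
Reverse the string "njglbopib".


Input: njglbopib
Reading characters right to left:
  Position 8: 'b'
  Position 7: 'i'
  Position 6: 'p'
  Position 5: 'o'
  Position 4: 'b'
  Position 3: 'l'
  Position 2: 'g'
  Position 1: 'j'
  Position 0: 'n'
Reversed: bipoblgjn

bipoblgjn


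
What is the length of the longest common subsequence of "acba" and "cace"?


LCS of "acba" and "cace"
DP table:
           c    a    c    e
      0    0    0    0    0
  a   0    0    1    1    1
  c   0    1    1    2    2
  b   0    1    1    2    2
  a   0    1    2    2    2
LCS length = dp[4][4] = 2

2


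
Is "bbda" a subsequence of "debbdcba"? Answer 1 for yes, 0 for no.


Check if "bbda" is a subsequence of "debbdcba"
Greedy scan:
  Position 0 ('d'): no match needed
  Position 1 ('e'): no match needed
  Position 2 ('b'): matches sub[0] = 'b'
  Position 3 ('b'): matches sub[1] = 'b'
  Position 4 ('d'): matches sub[2] = 'd'
  Position 5 ('c'): no match needed
  Position 6 ('b'): no match needed
  Position 7 ('a'): matches sub[3] = 'a'
All 4 characters matched => is a subsequence

1


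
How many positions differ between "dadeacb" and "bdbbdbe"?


Comparing "dadeacb" and "bdbbdbe" position by position:
  Position 0: 'd' vs 'b' => DIFFER
  Position 1: 'a' vs 'd' => DIFFER
  Position 2: 'd' vs 'b' => DIFFER
  Position 3: 'e' vs 'b' => DIFFER
  Position 4: 'a' vs 'd' => DIFFER
  Position 5: 'c' vs 'b' => DIFFER
  Position 6: 'b' vs 'e' => DIFFER
Positions that differ: 7

7


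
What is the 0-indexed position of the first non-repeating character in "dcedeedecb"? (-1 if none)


Input: dcedeedecb
Character frequencies:
  'b': 1
  'c': 2
  'd': 3
  'e': 4
Scanning left to right for freq == 1:
  Position 0 ('d'): freq=3, skip
  Position 1 ('c'): freq=2, skip
  Position 2 ('e'): freq=4, skip
  Position 3 ('d'): freq=3, skip
  Position 4 ('e'): freq=4, skip
  Position 5 ('e'): freq=4, skip
  Position 6 ('d'): freq=3, skip
  Position 7 ('e'): freq=4, skip
  Position 8 ('c'): freq=2, skip
  Position 9 ('b'): unique! => answer = 9

9


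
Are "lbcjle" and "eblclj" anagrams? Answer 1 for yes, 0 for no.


Strings: "lbcjle", "eblclj"
Sorted first:  bcejll
Sorted second: bcejll
Sorted forms match => anagrams

1


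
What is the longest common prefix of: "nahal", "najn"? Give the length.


Words: nahal, najn
  Position 0: all 'n' => match
  Position 1: all 'a' => match
  Position 2: ('h', 'j') => mismatch, stop
LCP = "na" (length 2)

2


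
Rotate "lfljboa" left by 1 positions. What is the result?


Input: "lfljboa", rotate left by 1
First 1 characters: "l"
Remaining characters: "fljboa"
Concatenate remaining + first: "fljboa" + "l" = "fljboal"

fljboal


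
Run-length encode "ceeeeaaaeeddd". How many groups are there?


Input: ceeeeaaaeeddd
Scanning for consecutive runs:
  Group 1: 'c' x 1 (positions 0-0)
  Group 2: 'e' x 4 (positions 1-4)
  Group 3: 'a' x 3 (positions 5-7)
  Group 4: 'e' x 2 (positions 8-9)
  Group 5: 'd' x 3 (positions 10-12)
Total groups: 5

5


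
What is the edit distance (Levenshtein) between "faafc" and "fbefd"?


Computing edit distance: "faafc" -> "fbefd"
DP table:
           f    b    e    f    d
      0    1    2    3    4    5
  f   1    0    1    2    3    4
  a   2    1    1    2    3    4
  a   3    2    2    2    3    4
  f   4    3    3    3    2    3
  c   5    4    4    4    3    3
Edit distance = dp[5][5] = 3

3


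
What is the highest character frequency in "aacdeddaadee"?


Input: aacdeddaadee
Character counts:
  'a': 4
  'c': 1
  'd': 4
  'e': 3
Maximum frequency: 4

4


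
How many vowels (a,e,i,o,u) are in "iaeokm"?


Input: iaeokm
Checking each character:
  'i' at position 0: vowel (running total: 1)
  'a' at position 1: vowel (running total: 2)
  'e' at position 2: vowel (running total: 3)
  'o' at position 3: vowel (running total: 4)
  'k' at position 4: consonant
  'm' at position 5: consonant
Total vowels: 4

4


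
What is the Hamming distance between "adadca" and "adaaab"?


Comparing "adadca" and "adaaab" position by position:
  Position 0: 'a' vs 'a' => same
  Position 1: 'd' vs 'd' => same
  Position 2: 'a' vs 'a' => same
  Position 3: 'd' vs 'a' => differ
  Position 4: 'c' vs 'a' => differ
  Position 5: 'a' vs 'b' => differ
Total differences (Hamming distance): 3

3


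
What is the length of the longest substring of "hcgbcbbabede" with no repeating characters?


Input: "hcgbcbbabede"
Sliding window (track last position of each char):
  Position 0 ('h'): window [0,0] length 1 -- new best
  Position 1 ('c'): window [0,1] length 2 -- new best
  Position 2 ('g'): window [0,2] length 3 -- new best
  Position 3 ('b'): window [0,3] length 4 -- new best
  Position 4 ('c'): repeat (last at 1), move window start to 2
  Position 4 ('c'): window [2,4] length 3
  Position 5 ('b'): repeat (last at 3), move window start to 4
  Position 5 ('b'): window [4,5] length 2
  Position 6 ('b'): repeat (last at 5), move window start to 6
  Position 6 ('b'): window [6,6] length 1
  Position 7 ('a'): window [6,7] length 2
  Position 8 ('b'): repeat (last at 6), move window start to 7
  Position 8 ('b'): window [7,8] length 2
  Position 9 ('e'): window [7,9] length 3
  Position 10 ('d'): window [7,10] length 4
  Position 11 ('e'): repeat (last at 9), move window start to 10
  Position 11 ('e'): window [10,11] length 2
Longest substring with no repeats: "hcgb" with length 4

4


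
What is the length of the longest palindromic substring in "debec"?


Input: "debec"
Checking substrings for palindromes:
  [1:4] "ebe" (len 3) => palindrome
Longest palindromic substring: "ebe" with length 3

3


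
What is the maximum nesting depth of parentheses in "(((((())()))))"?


Input: "(((((())()))))"
Tracking depth:
  Position 0 '(': depth becomes 1
  Position 1 '(': depth becomes 2
  Position 2 '(': depth becomes 3
  Position 3 '(': depth becomes 4
  Position 4 '(': depth becomes 5
  Position 5 '(': depth becomes 6
  Position 6 ')': depth becomes 5
  Position 7 ')': depth becomes 4
  Position 8 '(': depth becomes 5
  Position 9 ')': depth becomes 4
  Position 10 ')': depth becomes 3
  Position 11 ')': depth becomes 2
  Position 12 ')': depth becomes 1
  Position 13 ')': depth becomes 0
Maximum depth reached: 6

6


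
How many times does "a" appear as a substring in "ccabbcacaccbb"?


Searching for "a" in "ccabbcacaccbb"
Scanning each position:
  Position 0: "c" => no
  Position 1: "c" => no
  Position 2: "a" => MATCH
  Position 3: "b" => no
  Position 4: "b" => no
  Position 5: "c" => no
  Position 6: "a" => MATCH
  Position 7: "c" => no
  Position 8: "a" => MATCH
  Position 9: "c" => no
  Position 10: "c" => no
  Position 11: "b" => no
  Position 12: "b" => no
Total occurrences: 3

3


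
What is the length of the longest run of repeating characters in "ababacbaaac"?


Input: "ababacbaaac"
Scanning for longest run:
  Position 1 ('b'): new char, reset run to 1
  Position 2 ('a'): new char, reset run to 1
  Position 3 ('b'): new char, reset run to 1
  Position 4 ('a'): new char, reset run to 1
  Position 5 ('c'): new char, reset run to 1
  Position 6 ('b'): new char, reset run to 1
  Position 7 ('a'): new char, reset run to 1
  Position 8 ('a'): continues run of 'a', length=2
  Position 9 ('a'): continues run of 'a', length=3
  Position 10 ('c'): new char, reset run to 1
Longest run: 'a' with length 3

3


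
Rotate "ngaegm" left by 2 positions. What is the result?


Input: "ngaegm", rotate left by 2
First 2 characters: "ng"
Remaining characters: "aegm"
Concatenate remaining + first: "aegm" + "ng" = "aegmng"

aegmng


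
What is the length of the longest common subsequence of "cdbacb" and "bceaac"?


LCS of "cdbacb" and "bceaac"
DP table:
           b    c    e    a    a    c
      0    0    0    0    0    0    0
  c   0    0    1    1    1    1    1
  d   0    0    1    1    1    1    1
  b   0    1    1    1    1    1    1
  a   0    1    1    1    2    2    2
  c   0    1    2    2    2    2    3
  b   0    1    2    2    2    2    3
LCS length = dp[6][6] = 3

3


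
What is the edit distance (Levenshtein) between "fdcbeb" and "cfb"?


Computing edit distance: "fdcbeb" -> "cfb"
DP table:
           c    f    b
      0    1    2    3
  f   1    1    1    2
  d   2    2    2    2
  c   3    2    3    3
  b   4    3    3    3
  e   5    4    4    4
  b   6    5    5    4
Edit distance = dp[6][3] = 4

4


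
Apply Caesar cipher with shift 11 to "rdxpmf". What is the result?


Caesar cipher: shift "rdxpmf" by 11
  'r' (pos 17) + 11 = pos 2 = 'c'
  'd' (pos 3) + 11 = pos 14 = 'o'
  'x' (pos 23) + 11 = pos 8 = 'i'
  'p' (pos 15) + 11 = pos 0 = 'a'
  'm' (pos 12) + 11 = pos 23 = 'x'
  'f' (pos 5) + 11 = pos 16 = 'q'
Result: coiaxq

coiaxq


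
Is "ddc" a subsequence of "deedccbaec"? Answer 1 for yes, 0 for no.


Check if "ddc" is a subsequence of "deedccbaec"
Greedy scan:
  Position 0 ('d'): matches sub[0] = 'd'
  Position 1 ('e'): no match needed
  Position 2 ('e'): no match needed
  Position 3 ('d'): matches sub[1] = 'd'
  Position 4 ('c'): matches sub[2] = 'c'
  Position 5 ('c'): no match needed
  Position 6 ('b'): no match needed
  Position 7 ('a'): no match needed
  Position 8 ('e'): no match needed
  Position 9 ('c'): no match needed
All 3 characters matched => is a subsequence

1


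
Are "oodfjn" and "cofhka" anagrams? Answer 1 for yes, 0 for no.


Strings: "oodfjn", "cofhka"
Sorted first:  dfjnoo
Sorted second: acfhko
Differ at position 0: 'd' vs 'a' => not anagrams

0


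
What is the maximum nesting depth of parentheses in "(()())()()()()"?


Input: "(()())()()()()"
Tracking depth:
  Position 0 '(': depth becomes 1
  Position 1 '(': depth becomes 2
  Position 2 ')': depth becomes 1
  Position 3 '(': depth becomes 2
  Position 4 ')': depth becomes 1
  Position 5 ')': depth becomes 0
  Position 6 '(': depth becomes 1
  Position 7 ')': depth becomes 0
  Position 8 '(': depth becomes 1
  Position 9 ')': depth becomes 0
  Position 10 '(': depth becomes 1
  Position 11 ')': depth becomes 0
  Position 12 '(': depth becomes 1
  Position 13 ')': depth becomes 0
Maximum depth reached: 2

2


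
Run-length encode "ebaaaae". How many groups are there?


Input: ebaaaae
Scanning for consecutive runs:
  Group 1: 'e' x 1 (positions 0-0)
  Group 2: 'b' x 1 (positions 1-1)
  Group 3: 'a' x 4 (positions 2-5)
  Group 4: 'e' x 1 (positions 6-6)
Total groups: 4

4


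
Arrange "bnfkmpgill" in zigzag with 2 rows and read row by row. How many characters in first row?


Zigzag "bnfkmpgill" into 2 rows:
Placing characters:
  'b' => row 0
  'n' => row 1
  'f' => row 0
  'k' => row 1
  'm' => row 0
  'p' => row 1
  'g' => row 0
  'i' => row 1
  'l' => row 0
  'l' => row 1
Rows:
  Row 0: "bfmgl"
  Row 1: "nkpil"
First row length: 5

5


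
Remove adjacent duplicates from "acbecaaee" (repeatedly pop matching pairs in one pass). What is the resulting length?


Input: acbecaaee
Stack-based adjacent duplicate removal:
  Read 'a': push. Stack: a
  Read 'c': push. Stack: ac
  Read 'b': push. Stack: acb
  Read 'e': push. Stack: acbe
  Read 'c': push. Stack: acbec
  Read 'a': push. Stack: acbeca
  Read 'a': matches stack top 'a' => pop. Stack: acbec
  Read 'e': push. Stack: acbece
  Read 'e': matches stack top 'e' => pop. Stack: acbec
Final stack: "acbec" (length 5)

5


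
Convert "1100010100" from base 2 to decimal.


Input: "1100010100" in base 2
Positional expansion:
  Digit '1' (value 1) x 2^9 = 512
  Digit '1' (value 1) x 2^8 = 256
  Digit '0' (value 0) x 2^7 = 0
  Digit '0' (value 0) x 2^6 = 0
  Digit '0' (value 0) x 2^5 = 0
  Digit '1' (value 1) x 2^4 = 16
  Digit '0' (value 0) x 2^3 = 0
  Digit '1' (value 1) x 2^2 = 4
  Digit '0' (value 0) x 2^1 = 0
  Digit '0' (value 0) x 2^0 = 0
Sum = 788

788


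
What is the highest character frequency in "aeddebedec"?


Input: aeddebedec
Character counts:
  'a': 1
  'b': 1
  'c': 1
  'd': 3
  'e': 4
Maximum frequency: 4

4


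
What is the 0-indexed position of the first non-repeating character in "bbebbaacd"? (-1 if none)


Input: bbebbaacd
Character frequencies:
  'a': 2
  'b': 4
  'c': 1
  'd': 1
  'e': 1
Scanning left to right for freq == 1:
  Position 0 ('b'): freq=4, skip
  Position 1 ('b'): freq=4, skip
  Position 2 ('e'): unique! => answer = 2

2


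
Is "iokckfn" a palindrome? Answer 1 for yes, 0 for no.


Input: iokckfn
Reversed: nfkckoi
  Compare pos 0 ('i') with pos 6 ('n'): MISMATCH
  Compare pos 1 ('o') with pos 5 ('f'): MISMATCH
  Compare pos 2 ('k') with pos 4 ('k'): match
Result: not a palindrome

0


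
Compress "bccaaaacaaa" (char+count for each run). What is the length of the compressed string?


Input: bccaaaacaaa
Runs:
  'b' x 1 => "b1"
  'c' x 2 => "c2"
  'a' x 4 => "a4"
  'c' x 1 => "c1"
  'a' x 3 => "a3"
Compressed: "b1c2a4c1a3"
Compressed length: 10

10


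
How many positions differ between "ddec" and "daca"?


Comparing "ddec" and "daca" position by position:
  Position 0: 'd' vs 'd' => same
  Position 1: 'd' vs 'a' => DIFFER
  Position 2: 'e' vs 'c' => DIFFER
  Position 3: 'c' vs 'a' => DIFFER
Positions that differ: 3

3


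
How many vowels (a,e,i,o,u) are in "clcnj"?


Input: clcnj
Checking each character:
  'c' at position 0: consonant
  'l' at position 1: consonant
  'c' at position 2: consonant
  'n' at position 3: consonant
  'j' at position 4: consonant
Total vowels: 0

0


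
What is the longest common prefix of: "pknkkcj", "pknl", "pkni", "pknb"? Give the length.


Words: pknkkcj, pknl, pkni, pknb
  Position 0: all 'p' => match
  Position 1: all 'k' => match
  Position 2: all 'n' => match
  Position 3: ('k', 'l', 'i', 'b') => mismatch, stop
LCP = "pkn" (length 3)

3


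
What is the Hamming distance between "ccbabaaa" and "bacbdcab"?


Comparing "ccbabaaa" and "bacbdcab" position by position:
  Position 0: 'c' vs 'b' => differ
  Position 1: 'c' vs 'a' => differ
  Position 2: 'b' vs 'c' => differ
  Position 3: 'a' vs 'b' => differ
  Position 4: 'b' vs 'd' => differ
  Position 5: 'a' vs 'c' => differ
  Position 6: 'a' vs 'a' => same
  Position 7: 'a' vs 'b' => differ
Total differences (Hamming distance): 7

7


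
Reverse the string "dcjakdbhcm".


Input: dcjakdbhcm
Reading characters right to left:
  Position 9: 'm'
  Position 8: 'c'
  Position 7: 'h'
  Position 6: 'b'
  Position 5: 'd'
  Position 4: 'k'
  Position 3: 'a'
  Position 2: 'j'
  Position 1: 'c'
  Position 0: 'd'
Reversed: mchbdkajcd

mchbdkajcd


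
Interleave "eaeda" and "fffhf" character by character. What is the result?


Interleaving "eaeda" and "fffhf":
  Position 0: 'e' from first, 'f' from second => "ef"
  Position 1: 'a' from first, 'f' from second => "af"
  Position 2: 'e' from first, 'f' from second => "ef"
  Position 3: 'd' from first, 'h' from second => "dh"
  Position 4: 'a' from first, 'f' from second => "af"
Result: efafefdhaf

efafefdhaf


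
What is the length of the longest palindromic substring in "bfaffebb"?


Input: "bfaffebb"
Checking substrings for palindromes:
  [1:4] "faf" (len 3) => palindrome
  [3:5] "ff" (len 2) => palindrome
  [6:8] "bb" (len 2) => palindrome
Longest palindromic substring: "faf" with length 3

3


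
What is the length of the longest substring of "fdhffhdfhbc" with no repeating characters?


Input: "fdhffhdfhbc"
Sliding window (track last position of each char):
  Position 0 ('f'): window [0,0] length 1 -- new best
  Position 1 ('d'): window [0,1] length 2 -- new best
  Position 2 ('h'): window [0,2] length 3 -- new best
  Position 3 ('f'): repeat (last at 0), move window start to 1
  Position 3 ('f'): window [1,3] length 3
  Position 4 ('f'): repeat (last at 3), move window start to 4
  Position 4 ('f'): window [4,4] length 1
  Position 5 ('h'): window [4,5] length 2
  Position 6 ('d'): window [4,6] length 3
  Position 7 ('f'): repeat (last at 4), move window start to 5
  Position 7 ('f'): window [5,7] length 3
  Position 8 ('h'): repeat (last at 5), move window start to 6
  Position 8 ('h'): window [6,8] length 3
  Position 9 ('b'): window [6,9] length 4 -- new best
  Position 10 ('c'): window [6,10] length 5 -- new best
Longest substring with no repeats: "dfhbc" with length 5

5


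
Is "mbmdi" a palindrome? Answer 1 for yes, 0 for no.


Input: mbmdi
Reversed: idmbm
  Compare pos 0 ('m') with pos 4 ('i'): MISMATCH
  Compare pos 1 ('b') with pos 3 ('d'): MISMATCH
Result: not a palindrome

0


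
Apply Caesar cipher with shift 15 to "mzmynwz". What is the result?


Caesar cipher: shift "mzmynwz" by 15
  'm' (pos 12) + 15 = pos 1 = 'b'
  'z' (pos 25) + 15 = pos 14 = 'o'
  'm' (pos 12) + 15 = pos 1 = 'b'
  'y' (pos 24) + 15 = pos 13 = 'n'
  'n' (pos 13) + 15 = pos 2 = 'c'
  'w' (pos 22) + 15 = pos 11 = 'l'
  'z' (pos 25) + 15 = pos 14 = 'o'
Result: bobnclo

bobnclo


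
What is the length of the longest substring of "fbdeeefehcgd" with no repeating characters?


Input: "fbdeeefehcgd"
Sliding window (track last position of each char):
  Position 0 ('f'): window [0,0] length 1 -- new best
  Position 1 ('b'): window [0,1] length 2 -- new best
  Position 2 ('d'): window [0,2] length 3 -- new best
  Position 3 ('e'): window [0,3] length 4 -- new best
  Position 4 ('e'): repeat (last at 3), move window start to 4
  Position 4 ('e'): window [4,4] length 1
  Position 5 ('e'): repeat (last at 4), move window start to 5
  Position 5 ('e'): window [5,5] length 1
  Position 6 ('f'): window [5,6] length 2
  Position 7 ('e'): repeat (last at 5), move window start to 6
  Position 7 ('e'): window [6,7] length 2
  Position 8 ('h'): window [6,8] length 3
  Position 9 ('c'): window [6,9] length 4
  Position 10 ('g'): window [6,10] length 5 -- new best
  Position 11 ('d'): window [6,11] length 6 -- new best
Longest substring with no repeats: "fehcgd" with length 6

6
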